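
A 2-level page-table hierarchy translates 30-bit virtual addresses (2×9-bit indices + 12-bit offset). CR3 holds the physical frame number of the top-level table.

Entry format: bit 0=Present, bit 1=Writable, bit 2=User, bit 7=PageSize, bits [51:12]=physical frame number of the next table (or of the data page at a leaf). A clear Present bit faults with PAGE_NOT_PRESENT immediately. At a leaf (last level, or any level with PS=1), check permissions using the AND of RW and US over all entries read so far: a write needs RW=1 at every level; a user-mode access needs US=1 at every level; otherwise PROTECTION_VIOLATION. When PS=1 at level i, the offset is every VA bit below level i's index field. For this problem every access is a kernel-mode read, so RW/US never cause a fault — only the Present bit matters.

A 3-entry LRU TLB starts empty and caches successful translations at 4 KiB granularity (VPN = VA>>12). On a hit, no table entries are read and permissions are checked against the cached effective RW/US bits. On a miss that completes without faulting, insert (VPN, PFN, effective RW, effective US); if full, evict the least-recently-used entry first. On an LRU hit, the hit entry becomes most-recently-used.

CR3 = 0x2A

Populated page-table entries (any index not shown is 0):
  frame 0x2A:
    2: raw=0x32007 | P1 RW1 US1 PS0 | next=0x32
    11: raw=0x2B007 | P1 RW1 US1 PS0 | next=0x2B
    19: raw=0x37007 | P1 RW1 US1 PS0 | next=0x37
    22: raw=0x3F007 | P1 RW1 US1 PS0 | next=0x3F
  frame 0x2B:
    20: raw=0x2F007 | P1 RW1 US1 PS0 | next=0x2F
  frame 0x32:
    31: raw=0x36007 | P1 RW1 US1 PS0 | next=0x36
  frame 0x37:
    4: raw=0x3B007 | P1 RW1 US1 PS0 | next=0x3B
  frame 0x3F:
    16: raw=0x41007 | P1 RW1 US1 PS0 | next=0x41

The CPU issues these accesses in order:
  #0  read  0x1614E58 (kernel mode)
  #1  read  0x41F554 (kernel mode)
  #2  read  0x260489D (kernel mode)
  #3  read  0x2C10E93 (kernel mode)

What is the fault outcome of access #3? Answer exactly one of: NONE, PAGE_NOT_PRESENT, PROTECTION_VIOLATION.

Trace:
#0 VA=0x1614E58 (r,kernel):
  [0] read 0x2A idx=11: raw=0x2B007 flags P=1 W=1 U=1 S=0
  [1] read 0x2B idx=20: raw=0x2F007 flags P=1 W=1 U=1 S=0
  → PA=0x2FE58  (2 entries read)
#1 VA=0x41F554 (r,kernel):
  [0] read 0x2A idx=2: raw=0x32007 flags P=1 W=1 U=1 S=0
  [1] read 0x32 idx=31: raw=0x36007 flags P=1 W=1 U=1 S=0
  → PA=0x36554  (2 entries read)
#2 VA=0x260489D (r,kernel):
  [0] read 0x2A idx=19: raw=0x37007 flags P=1 W=1 U=1 S=0
  [1] read 0x37 idx=4: raw=0x3B007 flags P=1 W=1 U=1 S=0
  → PA=0x3B89D  (2 entries read)
#3 VA=0x2C10E93 (r,kernel):
  [0] read 0x2A idx=22: raw=0x3F007 flags P=1 W=1 U=1 S=0
  [1] read 0x3F idx=16: raw=0x41007 flags P=1 W=1 U=1 S=0
  → PA=0x41E93  (2 entries read)

Access #3 fault: NONE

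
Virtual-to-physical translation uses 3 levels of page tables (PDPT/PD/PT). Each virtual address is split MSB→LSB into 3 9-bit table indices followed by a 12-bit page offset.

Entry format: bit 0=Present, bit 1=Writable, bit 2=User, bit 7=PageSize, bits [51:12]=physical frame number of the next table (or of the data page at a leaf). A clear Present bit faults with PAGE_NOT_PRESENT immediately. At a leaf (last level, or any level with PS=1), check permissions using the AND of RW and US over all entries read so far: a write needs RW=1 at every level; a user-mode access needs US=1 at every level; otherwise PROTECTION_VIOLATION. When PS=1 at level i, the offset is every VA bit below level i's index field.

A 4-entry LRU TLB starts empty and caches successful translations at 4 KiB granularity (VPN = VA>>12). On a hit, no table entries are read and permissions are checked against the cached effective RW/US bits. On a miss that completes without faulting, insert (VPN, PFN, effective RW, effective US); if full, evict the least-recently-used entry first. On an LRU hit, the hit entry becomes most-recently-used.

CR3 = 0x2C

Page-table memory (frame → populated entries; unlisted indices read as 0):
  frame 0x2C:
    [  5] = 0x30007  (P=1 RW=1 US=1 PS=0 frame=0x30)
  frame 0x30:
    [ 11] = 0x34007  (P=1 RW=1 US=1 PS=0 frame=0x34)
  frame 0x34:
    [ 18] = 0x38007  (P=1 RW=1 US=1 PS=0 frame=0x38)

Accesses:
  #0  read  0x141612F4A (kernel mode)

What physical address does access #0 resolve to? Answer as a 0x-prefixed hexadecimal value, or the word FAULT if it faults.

Trace:
#0 VA=0x141612F4A (r,kernel):
  L0 @0x2C[5] → 0x30007  P=1,RW=1,US=1,PS=0
  L1 @0x30[11] → 0x34007  P=1,RW=1,US=1,PS=0
  L2 @0x34[18] → 0x38007  P=1,RW=1,US=1,PS=0
  → PA=0x38F4A  (3 entries read)

Access #0 PA: 0x38F4A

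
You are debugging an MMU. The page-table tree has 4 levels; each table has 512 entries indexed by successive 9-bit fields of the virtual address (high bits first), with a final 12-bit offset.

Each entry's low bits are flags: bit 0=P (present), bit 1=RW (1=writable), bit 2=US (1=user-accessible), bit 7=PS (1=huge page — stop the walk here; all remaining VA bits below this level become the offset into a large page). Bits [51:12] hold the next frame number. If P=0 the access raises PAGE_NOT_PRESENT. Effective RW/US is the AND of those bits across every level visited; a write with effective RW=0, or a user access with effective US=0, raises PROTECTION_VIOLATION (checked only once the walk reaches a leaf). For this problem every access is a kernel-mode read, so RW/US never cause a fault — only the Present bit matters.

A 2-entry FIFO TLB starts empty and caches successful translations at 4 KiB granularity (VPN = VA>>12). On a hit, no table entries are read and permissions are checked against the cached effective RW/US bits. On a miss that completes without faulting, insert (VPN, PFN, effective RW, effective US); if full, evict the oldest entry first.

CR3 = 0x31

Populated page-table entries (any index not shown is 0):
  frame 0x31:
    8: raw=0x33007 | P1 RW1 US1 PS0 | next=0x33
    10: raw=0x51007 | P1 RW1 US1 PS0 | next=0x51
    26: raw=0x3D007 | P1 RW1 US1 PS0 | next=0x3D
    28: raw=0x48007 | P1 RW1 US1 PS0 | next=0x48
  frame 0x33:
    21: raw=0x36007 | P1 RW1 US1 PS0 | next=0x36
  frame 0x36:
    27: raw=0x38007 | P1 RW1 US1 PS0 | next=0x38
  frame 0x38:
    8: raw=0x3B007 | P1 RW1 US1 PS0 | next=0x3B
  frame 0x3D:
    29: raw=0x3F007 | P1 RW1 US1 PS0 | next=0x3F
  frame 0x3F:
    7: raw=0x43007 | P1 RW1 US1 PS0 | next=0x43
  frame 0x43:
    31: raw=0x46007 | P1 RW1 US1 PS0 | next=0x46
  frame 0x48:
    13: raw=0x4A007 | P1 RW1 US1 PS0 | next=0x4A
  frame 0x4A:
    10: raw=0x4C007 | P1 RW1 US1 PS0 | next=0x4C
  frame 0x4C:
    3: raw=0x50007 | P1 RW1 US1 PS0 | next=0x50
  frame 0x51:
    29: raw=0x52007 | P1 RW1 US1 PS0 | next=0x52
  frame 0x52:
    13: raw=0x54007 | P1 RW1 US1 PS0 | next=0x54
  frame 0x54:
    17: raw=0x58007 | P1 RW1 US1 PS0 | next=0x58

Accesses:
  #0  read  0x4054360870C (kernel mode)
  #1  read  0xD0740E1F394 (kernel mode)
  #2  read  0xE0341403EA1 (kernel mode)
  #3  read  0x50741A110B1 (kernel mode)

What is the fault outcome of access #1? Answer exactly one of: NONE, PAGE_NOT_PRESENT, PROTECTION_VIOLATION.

Per-access translation:
#0 VA=0x4054360870C (r,kernel):
  L0: frame=0x31 idx=8 entry=0x33007 [P=1 RW=1 US=1 PS=0]
  L1: frame=0x33 idx=21 entry=0x36007 [P=1 RW=1 US=1 PS=0]
  L2: frame=0x36 idx=27 entry=0x38007 [P=1 RW=1 US=1 PS=0]
  L3: frame=0x38 idx=8 entry=0x3B007 [P=1 RW=1 US=1 PS=0]
  ✓ 0x3B70C  — 4 lookups
#1 VA=0xD0740E1F394 (r,kernel):
  L0: frame=0x31 idx=26 entry=0x3D007 [P=1 RW=1 US=1 PS=0]
  L1: frame=0x3D idx=29 entry=0x3F007 [P=1 RW=1 US=1 PS=0]
  L2: frame=0x3F idx=7 entry=0x43007 [P=1 RW=1 US=1 PS=0]
  L3: frame=0x43 idx=31 entry=0x46007 [P=1 RW=1 US=1 PS=0]
  ✓ 0x46394  — 4 lookups
#2 VA=0xE0341403EA1 (r,kernel):
  L0: frame=0x31 idx=28 entry=0x48007 [P=1 RW=1 US=1 PS=0]
  L1: frame=0x48 idx=13 entry=0x4A007 [P=1 RW=1 US=1 PS=0]
  L2: frame=0x4A idx=10 entry=0x4C007 [P=1 RW=1 US=1 PS=0]
  L3: frame=0x4C idx=3 entry=0x50007 [P=1 RW=1 US=1 PS=0]
  ✓ 0x50EA1  — 4 lookups
#3 VA=0x50741A110B1 (r,kernel):
  L0: frame=0x31 idx=10 entry=0x51007 [P=1 RW=1 US=1 PS=0]
  L1: frame=0x51 idx=29 entry=0x52007 [P=1 RW=1 US=1 PS=0]
  L2: frame=0x52 idx=13 entry=0x54007 [P=1 RW=1 US=1 PS=0]
  L3: frame=0x54 idx=17 entry=0x58007 [P=1 RW=1 US=1 PS=0]
  ✓ 0x580B1  — 4 lookups

Access #1 fault: NONE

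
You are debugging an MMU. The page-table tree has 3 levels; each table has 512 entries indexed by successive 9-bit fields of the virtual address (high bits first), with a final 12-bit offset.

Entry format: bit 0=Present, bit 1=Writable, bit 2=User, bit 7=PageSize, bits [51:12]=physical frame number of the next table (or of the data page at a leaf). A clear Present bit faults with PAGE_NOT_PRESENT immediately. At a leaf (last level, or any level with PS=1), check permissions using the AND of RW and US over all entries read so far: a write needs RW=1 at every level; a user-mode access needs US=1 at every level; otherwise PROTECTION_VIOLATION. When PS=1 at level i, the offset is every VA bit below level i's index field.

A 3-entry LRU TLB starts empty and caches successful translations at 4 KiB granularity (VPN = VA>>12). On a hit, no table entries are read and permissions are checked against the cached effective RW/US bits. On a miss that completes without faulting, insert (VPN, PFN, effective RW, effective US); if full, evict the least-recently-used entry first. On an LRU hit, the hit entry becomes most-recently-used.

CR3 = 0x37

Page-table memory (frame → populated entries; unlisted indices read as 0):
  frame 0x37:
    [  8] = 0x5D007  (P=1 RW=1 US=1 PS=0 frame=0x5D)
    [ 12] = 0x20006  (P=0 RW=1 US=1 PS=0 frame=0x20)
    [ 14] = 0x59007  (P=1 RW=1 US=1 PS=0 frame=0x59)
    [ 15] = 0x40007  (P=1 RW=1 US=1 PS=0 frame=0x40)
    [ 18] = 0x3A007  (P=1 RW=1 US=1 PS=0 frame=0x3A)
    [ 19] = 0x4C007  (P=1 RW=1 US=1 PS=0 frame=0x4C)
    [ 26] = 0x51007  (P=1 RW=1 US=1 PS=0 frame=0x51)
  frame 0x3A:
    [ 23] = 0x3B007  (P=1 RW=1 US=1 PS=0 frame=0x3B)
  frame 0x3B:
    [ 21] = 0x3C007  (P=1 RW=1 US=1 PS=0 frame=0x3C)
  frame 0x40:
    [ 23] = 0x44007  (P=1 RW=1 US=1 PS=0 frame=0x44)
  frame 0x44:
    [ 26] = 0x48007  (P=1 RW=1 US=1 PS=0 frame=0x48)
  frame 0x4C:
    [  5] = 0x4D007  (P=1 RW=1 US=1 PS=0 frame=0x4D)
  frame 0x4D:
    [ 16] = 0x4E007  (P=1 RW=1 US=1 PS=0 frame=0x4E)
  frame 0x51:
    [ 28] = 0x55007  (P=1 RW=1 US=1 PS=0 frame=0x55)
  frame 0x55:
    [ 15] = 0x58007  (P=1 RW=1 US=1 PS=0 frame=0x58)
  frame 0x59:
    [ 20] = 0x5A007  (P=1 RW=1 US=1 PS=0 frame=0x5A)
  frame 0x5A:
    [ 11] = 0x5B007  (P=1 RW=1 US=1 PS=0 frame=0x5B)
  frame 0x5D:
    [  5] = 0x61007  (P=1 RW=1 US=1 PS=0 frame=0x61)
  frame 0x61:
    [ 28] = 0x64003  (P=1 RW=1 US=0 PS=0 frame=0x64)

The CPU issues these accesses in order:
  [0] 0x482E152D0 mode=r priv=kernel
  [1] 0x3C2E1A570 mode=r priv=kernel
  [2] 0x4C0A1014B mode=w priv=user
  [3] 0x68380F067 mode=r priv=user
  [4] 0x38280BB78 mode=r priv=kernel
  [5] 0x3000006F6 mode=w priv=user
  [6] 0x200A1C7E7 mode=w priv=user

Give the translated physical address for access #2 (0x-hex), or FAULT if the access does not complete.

Trace:
#0 VA=0x482E152D0 (r,kernel):
  [0] read 0x37 idx=18: raw=0x3A007 flags P=1 W=1 U=1 S=0
  [1] read 0x3A idx=23: raw=0x3B007 flags P=1 W=1 U=1 S=0
  [2] read 0x3B idx=21: raw=0x3C007 flags P=1 W=1 U=1 S=0
  ✓ 0x3C2D0  — 3 lookups
#1 VA=0x3C2E1A570 (r,kernel):
  [0] read 0x37 idx=15: raw=0x40007 flags P=1 W=1 U=1 S=0
  [1] read 0x40 idx=23: raw=0x44007 flags P=1 W=1 U=1 S=0
  [2] read 0x44 idx=26: raw=0x48007 flags P=1 W=1 U=1 S=0
  ✓ 0x48570  — 3 lookups
#2 VA=0x4C0A1014B (w,user):
  [0] read 0x37 idx=19: raw=0x4C007 flags P=1 W=1 U=1 S=0
  [1] read 0x4C idx=5: raw=0x4D007 flags P=1 W=1 U=1 S=0
  [2] read 0x4D idx=16: raw=0x4E007 flags P=1 W=1 U=1 S=0
  ✓ 0x4E14B  — 3 lookups
#3 VA=0x68380F067 (r,user):
  [0] read 0x37 idx=26: raw=0x51007 flags P=1 W=1 U=1 S=0
  [1] read 0x51 idx=28: raw=0x55007 flags P=1 W=1 U=1 S=0
  [2] read 0x55 idx=15: raw=0x58007 flags P=1 W=1 U=1 S=0
  ✓ 0x58067  — 3 lookups
#4 VA=0x38280BB78 (r,kernel):
  [0] read 0x37 idx=14: raw=0x59007 flags P=1 W=1 U=1 S=0
  [1] read 0x59 idx=20: raw=0x5A007 flags P=1 W=1 U=1 S=0
  [2] read 0x5A idx=11: raw=0x5B007 flags P=1 W=1 U=1 S=0
  ✓ 0x5BB78  — 3 lookups
#5 VA=0x3000006F6 (w,user):
  [0] read 0x37 idx=12: raw=0x20006 flags P=0 W=1 U=1 S=0
  → PAGE_NOT_PRESENT  (1 entries read)
#6 VA=0x200A1C7E7 (w,user):
  [0] read 0x37 idx=8: raw=0x5D007 flags P=1 W=1 U=1 S=0
  [1] read 0x5D idx=5: raw=0x61007 flags P=1 W=1 U=1 S=0
  [2] read 0x61 idx=28: raw=0x64003 flags P=1 W=1 U=0 S=0
  → PROTECTION_VIOLATION  (3 entries read)

Access #2 PA: 0x4E14B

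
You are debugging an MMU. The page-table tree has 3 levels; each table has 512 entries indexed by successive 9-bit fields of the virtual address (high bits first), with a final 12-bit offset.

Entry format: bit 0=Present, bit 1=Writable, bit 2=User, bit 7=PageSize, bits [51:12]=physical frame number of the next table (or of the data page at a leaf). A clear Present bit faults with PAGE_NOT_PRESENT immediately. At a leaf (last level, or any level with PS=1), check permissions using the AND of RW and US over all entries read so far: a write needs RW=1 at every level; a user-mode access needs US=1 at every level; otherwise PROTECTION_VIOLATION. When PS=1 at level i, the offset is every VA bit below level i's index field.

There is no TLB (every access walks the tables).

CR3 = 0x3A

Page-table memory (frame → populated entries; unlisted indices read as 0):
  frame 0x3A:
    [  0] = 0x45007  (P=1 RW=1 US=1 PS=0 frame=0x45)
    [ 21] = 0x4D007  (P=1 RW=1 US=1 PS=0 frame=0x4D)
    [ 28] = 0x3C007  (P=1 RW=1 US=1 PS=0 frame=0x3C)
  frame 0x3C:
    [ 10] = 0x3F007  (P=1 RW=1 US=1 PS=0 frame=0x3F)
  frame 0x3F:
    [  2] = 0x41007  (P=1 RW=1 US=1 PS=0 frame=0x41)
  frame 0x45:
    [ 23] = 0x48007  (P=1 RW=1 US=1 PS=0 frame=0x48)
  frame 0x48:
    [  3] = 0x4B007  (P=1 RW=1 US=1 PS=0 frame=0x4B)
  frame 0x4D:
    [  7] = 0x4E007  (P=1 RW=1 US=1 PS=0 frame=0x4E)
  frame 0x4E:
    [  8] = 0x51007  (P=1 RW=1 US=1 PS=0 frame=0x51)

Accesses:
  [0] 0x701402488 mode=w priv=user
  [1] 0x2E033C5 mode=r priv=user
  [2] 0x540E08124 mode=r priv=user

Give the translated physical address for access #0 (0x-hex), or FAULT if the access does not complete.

Trace:
#0 VA=0x701402488 (w,user):
  [0] read 0x3A idx=28: raw=0x3C007 flags P=1 W=1 U=1 S=0
  [1] read 0x3C idx=10: raw=0x3F007 flags P=1 W=1 U=1 S=0
  [2] read 0x3F idx=2: raw=0x41007 flags P=1 W=1 U=1 S=0
  → PA=0x41488  (3 entries read)
#1 VA=0x2E033C5 (r,user):
  [0] read 0x3A idx=0: raw=0x45007 flags P=1 W=1 U=1 S=0
  [1] read 0x45 idx=23: raw=0x48007 flags P=1 W=1 U=1 S=0
  [2] read 0x48 idx=3: raw=0x4B007 flags P=1 W=1 U=1 S=0
  → PA=0x4B3C5  (3 entries read)
#2 VA=0x540E08124 (r,user):
  [0] read 0x3A idx=21: raw=0x4D007 flags P=1 W=1 U=1 S=0
  [1] read 0x4D idx=7: raw=0x4E007 flags P=1 W=1 U=1 S=0
  [2] read 0x4E idx=8: raw=0x51007 flags P=1 W=1 U=1 S=0
  → PA=0x51124  (3 entries read)

Access #0 PA: 0x41488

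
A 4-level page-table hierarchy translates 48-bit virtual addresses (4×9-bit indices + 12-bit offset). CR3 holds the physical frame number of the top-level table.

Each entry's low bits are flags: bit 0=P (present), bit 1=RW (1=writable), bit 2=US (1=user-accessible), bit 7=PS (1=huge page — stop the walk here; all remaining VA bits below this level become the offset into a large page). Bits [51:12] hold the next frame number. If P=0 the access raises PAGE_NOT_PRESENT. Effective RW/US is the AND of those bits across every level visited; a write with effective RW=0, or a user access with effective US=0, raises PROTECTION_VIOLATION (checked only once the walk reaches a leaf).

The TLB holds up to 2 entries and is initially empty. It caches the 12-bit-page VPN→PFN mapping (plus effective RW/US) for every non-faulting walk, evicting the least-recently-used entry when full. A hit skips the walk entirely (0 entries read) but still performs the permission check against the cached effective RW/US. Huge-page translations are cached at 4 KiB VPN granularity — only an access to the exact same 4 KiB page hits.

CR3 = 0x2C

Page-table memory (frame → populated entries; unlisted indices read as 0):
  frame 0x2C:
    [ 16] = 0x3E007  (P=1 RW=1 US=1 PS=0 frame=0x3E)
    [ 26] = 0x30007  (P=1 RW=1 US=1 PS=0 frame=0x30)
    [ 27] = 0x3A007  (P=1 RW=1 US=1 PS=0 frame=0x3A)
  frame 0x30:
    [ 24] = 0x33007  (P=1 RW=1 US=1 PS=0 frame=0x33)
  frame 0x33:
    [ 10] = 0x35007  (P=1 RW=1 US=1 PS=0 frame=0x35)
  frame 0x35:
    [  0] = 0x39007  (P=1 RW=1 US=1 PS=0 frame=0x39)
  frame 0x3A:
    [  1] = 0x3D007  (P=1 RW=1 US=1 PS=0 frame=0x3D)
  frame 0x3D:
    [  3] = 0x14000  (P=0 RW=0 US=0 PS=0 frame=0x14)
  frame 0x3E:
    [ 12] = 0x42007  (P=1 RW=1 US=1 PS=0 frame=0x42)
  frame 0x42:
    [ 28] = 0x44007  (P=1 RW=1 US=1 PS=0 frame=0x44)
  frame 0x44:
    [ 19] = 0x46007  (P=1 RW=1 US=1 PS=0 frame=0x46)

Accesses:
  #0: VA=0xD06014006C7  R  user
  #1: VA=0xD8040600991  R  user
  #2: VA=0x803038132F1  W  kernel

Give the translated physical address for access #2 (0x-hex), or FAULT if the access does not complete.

Walk each access:
#0 VA=0xD06014006C7 (r,user):
  [0] read 0x2C idx=26: raw=0x30007 flags P=1 W=1 U=1 S=0
  [1] read 0x30 idx=24: raw=0x33007 flags P=1 W=1 U=1 S=0
  [2] read 0x33 idx=10: raw=0x35007 flags P=1 W=1 U=1 S=0
  [3] read 0x35 idx=0: raw=0x39007 flags P=1 W=1 U=1 S=0
  ✓ 0x396C7  — 4 lookups
#1 VA=0xD8040600991 (r,user):
  [0] read 0x2C idx=27: raw=0x3A007 flags P=1 W=1 U=1 S=0
  [1] read 0x3A idx=1: raw=0x3D007 flags P=1 W=1 U=1 S=0
  [2] read 0x3D idx=3: raw=0x14000 flags P=0 W=0 U=0 S=0
  ✗ PAGE_NOT_PRESENT  [3 reads]
#2 VA=0x803038132F1 (w,kernel):
  [0] read 0x2C idx=16: raw=0x3E007 flags P=1 W=1 U=1 S=0
  [1] read 0x3E idx=12: raw=0x42007 flags P=1 W=1 U=1 S=0
  [2] read 0x42 idx=28: raw=0x44007 flags P=1 W=1 U=1 S=0
  [3] read 0x44 idx=19: raw=0x46007 flags P=1 W=1 U=1 S=0
  ✓ 0x462F1  — 4 lookups

Access #2 PA: 0x462F1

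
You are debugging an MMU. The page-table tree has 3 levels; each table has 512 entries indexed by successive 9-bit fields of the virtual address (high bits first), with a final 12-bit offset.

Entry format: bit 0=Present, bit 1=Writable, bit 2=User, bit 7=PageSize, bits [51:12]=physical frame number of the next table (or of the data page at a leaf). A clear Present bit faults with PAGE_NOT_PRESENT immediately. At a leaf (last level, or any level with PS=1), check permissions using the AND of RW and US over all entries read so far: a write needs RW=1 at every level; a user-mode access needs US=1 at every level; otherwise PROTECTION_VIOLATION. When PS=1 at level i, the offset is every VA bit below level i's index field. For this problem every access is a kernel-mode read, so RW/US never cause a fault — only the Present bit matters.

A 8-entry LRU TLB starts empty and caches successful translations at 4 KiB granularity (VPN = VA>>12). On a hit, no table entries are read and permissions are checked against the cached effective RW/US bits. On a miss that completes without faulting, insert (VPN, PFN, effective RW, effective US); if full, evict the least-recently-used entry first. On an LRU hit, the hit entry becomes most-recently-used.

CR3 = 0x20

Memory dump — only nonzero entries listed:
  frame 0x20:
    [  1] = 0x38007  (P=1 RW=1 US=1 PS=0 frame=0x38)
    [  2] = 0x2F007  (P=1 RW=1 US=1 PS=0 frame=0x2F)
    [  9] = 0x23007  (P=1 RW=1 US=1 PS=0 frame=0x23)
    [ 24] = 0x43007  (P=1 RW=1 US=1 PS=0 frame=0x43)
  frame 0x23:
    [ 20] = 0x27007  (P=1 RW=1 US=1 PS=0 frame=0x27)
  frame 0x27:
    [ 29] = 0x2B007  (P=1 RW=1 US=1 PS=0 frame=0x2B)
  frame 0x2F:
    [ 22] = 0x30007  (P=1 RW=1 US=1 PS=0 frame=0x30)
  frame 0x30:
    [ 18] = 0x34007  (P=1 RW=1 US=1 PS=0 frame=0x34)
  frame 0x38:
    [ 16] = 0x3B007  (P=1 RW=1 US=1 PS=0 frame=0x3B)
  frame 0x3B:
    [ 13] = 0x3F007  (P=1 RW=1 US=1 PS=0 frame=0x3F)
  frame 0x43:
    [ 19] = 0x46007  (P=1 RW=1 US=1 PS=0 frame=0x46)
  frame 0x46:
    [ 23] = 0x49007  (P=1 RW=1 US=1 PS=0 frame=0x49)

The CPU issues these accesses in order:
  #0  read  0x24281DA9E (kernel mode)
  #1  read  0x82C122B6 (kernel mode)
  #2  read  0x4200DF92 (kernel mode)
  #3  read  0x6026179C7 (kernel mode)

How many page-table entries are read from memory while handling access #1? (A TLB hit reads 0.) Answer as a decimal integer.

Walk each access:
#0 VA=0x24281DA9E (r,kernel):
  L0: frame=0x20 idx=9 entry=0x23007 [P=1 RW=1 US=1 PS=0]
  L1: frame=0x23 idx=20 entry=0x27007 [P=1 RW=1 US=1 PS=0]
  L2: frame=0x27 idx=29 entry=0x2B007 [P=1 RW=1 US=1 PS=0]
  ✓ 0x2BA9E  — 3 lookups
#1 VA=0x82C122B6 (r,kernel):
  L0: frame=0x20 idx=2 entry=0x2F007 [P=1 RW=1 US=1 PS=0]
  L1: frame=0x2F idx=22 entry=0x30007 [P=1 RW=1 US=1 PS=0]
  L2: frame=0x30 idx=18 entry=0x34007 [P=1 RW=1 US=1 PS=0]
  ✓ 0x342B6  — 3 lookups
#2 VA=0x4200DF92 (r,kernel):
  L0: frame=0x20 idx=1 entry=0x38007 [P=1 RW=1 US=1 PS=0]
  L1: frame=0x38 idx=16 entry=0x3B007 [P=1 RW=1 US=1 PS=0]
  L2: frame=0x3B idx=13 entry=0x3F007 [P=1 RW=1 US=1 PS=0]
  ✓ 0x3FF92  — 3 lookups
#3 VA=0x6026179C7 (r,kernel):
  L0: frame=0x20 idx=24 entry=0x43007 [P=1 RW=1 US=1 PS=0]
  L1: frame=0x43 idx=19 entry=0x46007 [P=1 RW=1 US=1 PS=0]
  L2: frame=0x46 idx=23 entry=0x49007 [P=1 RW=1 US=1 PS=0]
  ✓ 0x499C7  — 3 lookups

Entries read for #1: 3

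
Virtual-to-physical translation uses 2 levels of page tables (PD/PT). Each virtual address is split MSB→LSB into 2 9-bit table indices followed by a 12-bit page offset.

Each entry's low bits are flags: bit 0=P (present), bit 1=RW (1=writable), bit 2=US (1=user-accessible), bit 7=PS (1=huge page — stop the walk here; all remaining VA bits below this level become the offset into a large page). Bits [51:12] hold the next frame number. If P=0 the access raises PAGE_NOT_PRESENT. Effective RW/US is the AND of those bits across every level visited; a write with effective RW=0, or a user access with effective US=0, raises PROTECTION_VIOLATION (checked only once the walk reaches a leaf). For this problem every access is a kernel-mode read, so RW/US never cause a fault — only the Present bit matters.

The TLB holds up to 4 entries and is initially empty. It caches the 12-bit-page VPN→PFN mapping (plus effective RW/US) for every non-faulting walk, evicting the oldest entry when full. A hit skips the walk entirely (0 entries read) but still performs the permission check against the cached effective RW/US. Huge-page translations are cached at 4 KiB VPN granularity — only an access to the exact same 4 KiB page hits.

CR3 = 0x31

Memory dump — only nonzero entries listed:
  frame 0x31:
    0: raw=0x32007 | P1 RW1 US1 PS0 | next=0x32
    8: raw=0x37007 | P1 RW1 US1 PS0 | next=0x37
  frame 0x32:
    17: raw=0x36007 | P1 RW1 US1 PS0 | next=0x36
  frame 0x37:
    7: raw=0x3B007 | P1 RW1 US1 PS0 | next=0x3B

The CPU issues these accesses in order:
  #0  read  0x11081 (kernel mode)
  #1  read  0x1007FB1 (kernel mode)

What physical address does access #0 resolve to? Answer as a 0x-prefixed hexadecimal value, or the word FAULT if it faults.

Walk each access:
#0 VA=0x11081 (r,kernel):
  L0 @0x31[0] → 0x32007  P=1,RW=1,US=1,PS=0
  L1 @0x32[17] → 0x36007  P=1,RW=1,US=1,PS=0
  ✓ 0x36081  — 2 lookups
#1 VA=0x1007FB1 (r,kernel):
  L0 @0x31[8] → 0x37007  P=1,RW=1,US=1,PS=0
  L1 @0x37[7] → 0x3B007  P=1,RW=1,US=1,PS=0
  ✓ 0x3BFB1  — 2 lookups

Access #0 PA: 0x36081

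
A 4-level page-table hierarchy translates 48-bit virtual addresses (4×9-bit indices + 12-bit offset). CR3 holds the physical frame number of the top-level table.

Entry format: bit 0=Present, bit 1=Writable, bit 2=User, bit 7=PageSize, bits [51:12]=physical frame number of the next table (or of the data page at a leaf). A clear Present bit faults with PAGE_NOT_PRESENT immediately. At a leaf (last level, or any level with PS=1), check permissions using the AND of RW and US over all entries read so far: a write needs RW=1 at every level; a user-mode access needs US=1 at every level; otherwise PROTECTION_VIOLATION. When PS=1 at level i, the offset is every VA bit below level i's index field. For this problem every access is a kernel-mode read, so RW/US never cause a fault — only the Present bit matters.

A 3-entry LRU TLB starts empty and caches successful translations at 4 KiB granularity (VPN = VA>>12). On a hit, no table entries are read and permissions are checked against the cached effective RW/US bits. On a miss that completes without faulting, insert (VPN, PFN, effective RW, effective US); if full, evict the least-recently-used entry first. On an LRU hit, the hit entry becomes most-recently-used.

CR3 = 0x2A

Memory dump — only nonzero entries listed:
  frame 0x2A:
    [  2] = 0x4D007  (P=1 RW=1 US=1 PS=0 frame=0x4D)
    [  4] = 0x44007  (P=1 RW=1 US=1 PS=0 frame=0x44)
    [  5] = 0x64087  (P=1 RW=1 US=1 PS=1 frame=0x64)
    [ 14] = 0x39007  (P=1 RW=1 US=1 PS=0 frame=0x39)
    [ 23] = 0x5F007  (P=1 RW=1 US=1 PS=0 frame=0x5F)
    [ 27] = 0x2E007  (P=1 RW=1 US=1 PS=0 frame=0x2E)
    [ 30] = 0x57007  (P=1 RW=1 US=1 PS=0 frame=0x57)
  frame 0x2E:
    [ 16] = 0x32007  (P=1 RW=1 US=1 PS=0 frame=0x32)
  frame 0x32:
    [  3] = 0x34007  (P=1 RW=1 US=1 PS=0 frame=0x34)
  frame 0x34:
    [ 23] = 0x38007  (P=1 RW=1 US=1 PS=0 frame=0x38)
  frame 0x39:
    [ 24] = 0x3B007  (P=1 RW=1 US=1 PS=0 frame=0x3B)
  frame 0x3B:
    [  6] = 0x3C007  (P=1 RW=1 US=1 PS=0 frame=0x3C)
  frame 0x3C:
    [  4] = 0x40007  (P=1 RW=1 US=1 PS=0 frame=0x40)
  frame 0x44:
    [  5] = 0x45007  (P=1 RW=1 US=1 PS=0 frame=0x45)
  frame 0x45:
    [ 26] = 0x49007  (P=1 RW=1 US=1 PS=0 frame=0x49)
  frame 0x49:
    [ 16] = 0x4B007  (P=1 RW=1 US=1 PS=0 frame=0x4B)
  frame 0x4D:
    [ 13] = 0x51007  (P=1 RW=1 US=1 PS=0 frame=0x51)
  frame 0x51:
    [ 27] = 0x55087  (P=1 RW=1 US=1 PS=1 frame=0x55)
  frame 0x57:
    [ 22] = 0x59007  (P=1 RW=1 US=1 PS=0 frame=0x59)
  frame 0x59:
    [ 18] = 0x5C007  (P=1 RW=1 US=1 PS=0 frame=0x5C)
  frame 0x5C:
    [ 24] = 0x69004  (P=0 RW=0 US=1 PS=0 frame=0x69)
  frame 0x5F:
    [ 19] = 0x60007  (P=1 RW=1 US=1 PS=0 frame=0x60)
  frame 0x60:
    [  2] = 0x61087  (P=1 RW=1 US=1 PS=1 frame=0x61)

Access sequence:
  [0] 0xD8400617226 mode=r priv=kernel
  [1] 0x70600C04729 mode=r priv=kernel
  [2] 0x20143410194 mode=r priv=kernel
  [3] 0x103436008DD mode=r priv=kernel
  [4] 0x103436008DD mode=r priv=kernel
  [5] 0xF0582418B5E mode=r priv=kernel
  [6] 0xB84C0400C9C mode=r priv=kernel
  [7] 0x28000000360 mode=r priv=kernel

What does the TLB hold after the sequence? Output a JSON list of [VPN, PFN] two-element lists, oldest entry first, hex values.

Per-access translation:
#0 VA=0xD8400617226 (r,kernel):
  L0 @0x2A[27] → 0x2E007  P=1,RW=1,US=1,PS=0
  L1 @0x2E[16] → 0x32007  P=1,RW=1,US=1,PS=0
  L2 @0x32[3] → 0x34007  P=1,RW=1,US=1,PS=0
  L3 @0x34[23] → 0x38007  P=1,RW=1,US=1,PS=0
  ⇒ phys 0x38226  [4 reads]
#1 VA=0x70600C04729 (r,kernel):
  L0 @0x2A[14] → 0x39007  P=1,RW=1,US=1,PS=0
  L1 @0x39[24] → 0x3B007  P=1,RW=1,US=1,PS=0
  L2 @0x3B[6] → 0x3C007  P=1,RW=1,US=1,PS=0
  L3 @0x3C[4] → 0x40007  P=1,RW=1,US=1,PS=0
  ⇒ phys 0x40729  [4 reads]
#2 VA=0x20143410194 (r,kernel):
  L0 @0x2A[4] → 0x44007  P=1,RW=1,US=1,PS=0
  L1 @0x44[5] → 0x45007  P=1,RW=1,US=1,PS=0
  L2 @0x45[26] → 0x49007  P=1,RW=1,US=1,PS=0
  L3 @0x49[16] → 0x4B007  P=1,RW=1,US=1,PS=0
  ⇒ phys 0x4B194  [4 reads]
#3 VA=0x103436008DD (r,kernel):
  L0 @0x2A[2] → 0x4D007  P=1,RW=1,US=1,PS=0
  L1 @0x4D[13] → 0x51007  P=1,RW=1,US=1,PS=0
  L2 @0x51[27] → 0x55087  P=1,RW=1,US=1,PS=1
  ⇒ phys 0x558DD (huge @L2)  [3 reads]
#4 VA=0x103436008DD (r,kernel):
  TLB hit vpn=0x10343600 → PA=0x558DD
#5 VA=0xF0582418B5E (r,kernel):
  L0 @0x2A[30] → 0x57007  P=1,RW=1,US=1,PS=0
  L1 @0x57[22] → 0x59007  P=1,RW=1,US=1,PS=0
  L2 @0x59[18] → 0x5C007  P=1,RW=1,US=1,PS=0
  L3 @0x5C[24] → 0x69004  P=0,RW=0,US=1,PS=0
  ⇒ fault: PAGE_NOT_PRESENT  — 4 lookups
#6 VA=0xB84C0400C9C (r,kernel):
  L0 @0x2A[23] → 0x5F007  P=1,RW=1,US=1,PS=0
  L1 @0x5F[19] → 0x60007  P=1,RW=1,US=1,PS=0
  L2 @0x60[2] → 0x61087  P=1,RW=1,US=1,PS=1
  ⇒ phys 0x61C9C (huge @L2)  [3 reads]
#7 VA=0x28000000360 (r,kernel):
  L0 @0x2A[5] → 0x64087  P=1,RW=1,US=1,PS=1
  ⇒ phys 0x64360 (huge @L0)  [1 reads]

TLB: [["0x10343600", "0x55"], ["0xB84C0400", "0x61"], ["0x28000000", "0x64"]]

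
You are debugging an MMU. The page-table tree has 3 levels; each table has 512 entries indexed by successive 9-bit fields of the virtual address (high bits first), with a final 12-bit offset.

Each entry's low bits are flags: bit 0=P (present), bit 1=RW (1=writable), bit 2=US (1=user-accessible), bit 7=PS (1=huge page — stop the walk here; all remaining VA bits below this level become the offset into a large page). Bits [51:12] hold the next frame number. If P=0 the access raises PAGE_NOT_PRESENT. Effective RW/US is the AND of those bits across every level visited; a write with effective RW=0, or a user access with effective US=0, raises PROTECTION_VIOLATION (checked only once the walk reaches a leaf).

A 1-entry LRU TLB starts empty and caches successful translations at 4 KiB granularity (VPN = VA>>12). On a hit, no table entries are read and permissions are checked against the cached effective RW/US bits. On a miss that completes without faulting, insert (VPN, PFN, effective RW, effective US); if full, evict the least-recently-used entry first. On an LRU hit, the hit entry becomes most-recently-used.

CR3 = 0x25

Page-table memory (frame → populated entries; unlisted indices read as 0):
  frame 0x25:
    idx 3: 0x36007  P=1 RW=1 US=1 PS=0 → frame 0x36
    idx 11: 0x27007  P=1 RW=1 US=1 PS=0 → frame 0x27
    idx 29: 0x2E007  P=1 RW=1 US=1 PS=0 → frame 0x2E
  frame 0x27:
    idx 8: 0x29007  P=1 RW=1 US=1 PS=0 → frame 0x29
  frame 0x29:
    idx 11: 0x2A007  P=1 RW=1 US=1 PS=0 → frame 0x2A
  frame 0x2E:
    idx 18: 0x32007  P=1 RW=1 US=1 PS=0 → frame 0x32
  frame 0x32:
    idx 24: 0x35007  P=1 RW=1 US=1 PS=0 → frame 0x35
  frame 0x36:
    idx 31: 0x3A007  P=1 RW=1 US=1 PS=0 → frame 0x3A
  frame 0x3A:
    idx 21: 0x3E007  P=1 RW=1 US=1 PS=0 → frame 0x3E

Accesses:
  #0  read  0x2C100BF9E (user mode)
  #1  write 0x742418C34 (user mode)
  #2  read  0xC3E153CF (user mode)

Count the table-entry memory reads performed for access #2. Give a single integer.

Walk each access:
#0 VA=0x2C100BF9E (r,user):
  L0: frame=0x25 idx=11 entry=0x27007 [P=1 RW=1 US=1 PS=0]
  L1: frame=0x27 idx=8 entry=0x29007 [P=1 RW=1 US=1 PS=0]
  L2: frame=0x29 idx=11 entry=0x2A007 [P=1 RW=1 US=1 PS=0]
  ✓ 0x2AF9E  — 3 lookups
#1 VA=0x742418C34 (w,user):
  L0: frame=0x25 idx=29 entry=0x2E007 [P=1 RW=1 US=1 PS=0]
  L1: frame=0x2E idx=18 entry=0x32007 [P=1 RW=1 US=1 PS=0]
  L2: frame=0x32 idx=24 entry=0x35007 [P=1 RW=1 US=1 PS=0]
  ✓ 0x35C34  — 3 lookups
#2 VA=0xC3E153CF (r,user):
  L0: frame=0x25 idx=3 entry=0x36007 [P=1 RW=1 US=1 PS=0]
  L1: frame=0x36 idx=31 entry=0x3A007 [P=1 RW=1 US=1 PS=0]
  L2: frame=0x3A idx=21 entry=0x3E007 [P=1 RW=1 US=1 PS=0]
  ✓ 0x3E3CF  — 3 lookups

Entries read for #2: 3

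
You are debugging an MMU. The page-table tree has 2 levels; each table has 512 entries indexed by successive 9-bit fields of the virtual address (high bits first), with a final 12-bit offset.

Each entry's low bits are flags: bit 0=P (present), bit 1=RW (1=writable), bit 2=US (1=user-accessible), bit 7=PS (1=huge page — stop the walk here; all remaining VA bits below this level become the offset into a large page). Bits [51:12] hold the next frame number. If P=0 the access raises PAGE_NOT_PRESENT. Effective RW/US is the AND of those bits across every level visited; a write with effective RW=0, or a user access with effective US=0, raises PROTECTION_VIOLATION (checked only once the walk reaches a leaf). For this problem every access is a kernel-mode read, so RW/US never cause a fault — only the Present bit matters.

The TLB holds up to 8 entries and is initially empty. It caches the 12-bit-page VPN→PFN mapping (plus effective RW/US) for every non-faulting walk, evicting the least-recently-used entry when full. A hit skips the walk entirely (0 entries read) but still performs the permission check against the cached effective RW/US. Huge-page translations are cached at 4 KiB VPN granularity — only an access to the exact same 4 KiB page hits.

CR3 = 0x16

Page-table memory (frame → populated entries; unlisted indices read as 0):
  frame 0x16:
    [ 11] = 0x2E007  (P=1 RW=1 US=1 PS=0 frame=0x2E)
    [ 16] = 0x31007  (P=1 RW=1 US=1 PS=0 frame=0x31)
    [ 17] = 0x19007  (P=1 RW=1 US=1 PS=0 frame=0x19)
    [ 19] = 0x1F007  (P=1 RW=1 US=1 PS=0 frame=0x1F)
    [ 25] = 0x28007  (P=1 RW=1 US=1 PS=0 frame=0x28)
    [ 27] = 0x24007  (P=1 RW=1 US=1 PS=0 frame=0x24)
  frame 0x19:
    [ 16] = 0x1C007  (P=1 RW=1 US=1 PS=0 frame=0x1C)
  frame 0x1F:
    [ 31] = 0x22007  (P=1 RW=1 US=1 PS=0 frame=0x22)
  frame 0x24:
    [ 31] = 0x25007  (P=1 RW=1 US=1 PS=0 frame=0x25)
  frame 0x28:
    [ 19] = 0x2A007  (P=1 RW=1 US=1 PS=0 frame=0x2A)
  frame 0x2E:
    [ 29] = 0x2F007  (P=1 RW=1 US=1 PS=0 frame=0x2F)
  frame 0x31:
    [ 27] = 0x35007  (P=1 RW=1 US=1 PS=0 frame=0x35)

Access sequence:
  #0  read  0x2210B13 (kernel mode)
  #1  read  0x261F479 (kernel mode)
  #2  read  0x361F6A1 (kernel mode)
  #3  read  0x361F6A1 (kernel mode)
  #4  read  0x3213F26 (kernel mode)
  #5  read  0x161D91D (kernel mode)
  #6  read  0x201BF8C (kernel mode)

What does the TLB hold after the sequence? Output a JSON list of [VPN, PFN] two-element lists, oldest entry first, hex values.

Trace:
#0 VA=0x2210B13 (r,kernel):
  L0: frame=0x16 idx=17 entry=0x19007 [P=1 RW=1 US=1 PS=0]
  L1: frame=0x19 idx=16 entry=0x1C007 [P=1 RW=1 US=1 PS=0]
  ⇒ phys 0x1CB13  [2 reads]
#1 VA=0x261F479 (r,kernel):
  L0: frame=0x16 idx=19 entry=0x1F007 [P=1 RW=1 US=1 PS=0]
  L1: frame=0x1F idx=31 entry=0x22007 [P=1 RW=1 US=1 PS=0]
  ⇒ phys 0x22479  [2 reads]
#2 VA=0x361F6A1 (r,kernel):
  L0: frame=0x16 idx=27 entry=0x24007 [P=1 RW=1 US=1 PS=0]
  L1: frame=0x24 idx=31 entry=0x25007 [P=1 RW=1 US=1 PS=0]
  ⇒ phys 0x256A1  [2 reads]
#3 VA=0x361F6A1 (r,kernel):
  TLB hit vpn=0x361F → PA=0x256A1
#4 VA=0x3213F26 (r,kernel):
  L0: frame=0x16 idx=25 entry=0x28007 [P=1 RW=1 US=1 PS=0]
  L1: frame=0x28 idx=19 entry=0x2A007 [P=1 RW=1 US=1 PS=0]
  ⇒ phys 0x2AF26  [2 reads]
#5 VA=0x161D91D (r,kernel):
  L0: frame=0x16 idx=11 entry=0x2E007 [P=1 RW=1 US=1 PS=0]
  L1: frame=0x2E idx=29 entry=0x2F007 [P=1 RW=1 US=1 PS=0]
  ⇒ phys 0x2F91D  [2 reads]
#6 VA=0x201BF8C (r,kernel):
  L0: frame=0x16 idx=16 entry=0x31007 [P=1 RW=1 US=1 PS=0]
  L1: frame=0x31 idx=27 entry=0x35007 [P=1 RW=1 US=1 PS=0]
  ⇒ phys 0x35F8C  [2 reads]

TLB: [["0x2210", "0x1C"], ["0x261F", "0x22"], ["0x361F", "0x25"], ["0x3213", "0x2A"], ["0x161D", "0x2F"], ["0x201B", "0x35"]]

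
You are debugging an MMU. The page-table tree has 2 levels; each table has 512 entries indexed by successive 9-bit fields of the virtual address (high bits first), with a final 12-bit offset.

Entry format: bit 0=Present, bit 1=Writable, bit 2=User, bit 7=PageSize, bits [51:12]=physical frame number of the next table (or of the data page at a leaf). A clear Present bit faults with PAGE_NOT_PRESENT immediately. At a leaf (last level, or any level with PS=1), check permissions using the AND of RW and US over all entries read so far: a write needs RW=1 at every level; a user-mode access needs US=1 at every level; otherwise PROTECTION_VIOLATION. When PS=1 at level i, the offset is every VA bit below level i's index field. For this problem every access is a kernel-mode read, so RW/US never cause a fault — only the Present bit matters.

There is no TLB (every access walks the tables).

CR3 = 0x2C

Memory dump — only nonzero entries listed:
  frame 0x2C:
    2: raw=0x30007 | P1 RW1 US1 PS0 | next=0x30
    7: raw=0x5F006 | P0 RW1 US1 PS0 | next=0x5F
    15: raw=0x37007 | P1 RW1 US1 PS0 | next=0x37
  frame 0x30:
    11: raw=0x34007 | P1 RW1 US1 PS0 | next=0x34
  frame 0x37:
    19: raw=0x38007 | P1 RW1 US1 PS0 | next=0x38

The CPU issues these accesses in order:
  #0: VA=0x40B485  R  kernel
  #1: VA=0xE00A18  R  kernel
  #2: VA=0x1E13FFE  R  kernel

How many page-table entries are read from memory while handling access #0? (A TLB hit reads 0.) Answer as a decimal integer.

Walk each access:
#0 VA=0x40B485 (r,kernel):
  L0 @0x2C[2] → 0x30007  P=1,RW=1,US=1,PS=0
  L1 @0x30[11] → 0x34007  P=1,RW=1,US=1,PS=0
  ⇒ phys 0x34485  [2 reads]
#1 VA=0xE00A18 (r,kernel):
  L0 @0x2C[7] → 0x5F006  P=0,RW=1,US=1,PS=0
  ✗ PAGE_NOT_PRESENT  [1 reads]
#2 VA=0x1E13FFE (r,kernel):
  L0 @0x2C[15] → 0x37007  P=1,RW=1,US=1,PS=0
  L1 @0x37[19] → 0x38007  P=1,RW=1,US=1,PS=0
  ⇒ phys 0x38FFE  [2 reads]

Entries read for #0: 2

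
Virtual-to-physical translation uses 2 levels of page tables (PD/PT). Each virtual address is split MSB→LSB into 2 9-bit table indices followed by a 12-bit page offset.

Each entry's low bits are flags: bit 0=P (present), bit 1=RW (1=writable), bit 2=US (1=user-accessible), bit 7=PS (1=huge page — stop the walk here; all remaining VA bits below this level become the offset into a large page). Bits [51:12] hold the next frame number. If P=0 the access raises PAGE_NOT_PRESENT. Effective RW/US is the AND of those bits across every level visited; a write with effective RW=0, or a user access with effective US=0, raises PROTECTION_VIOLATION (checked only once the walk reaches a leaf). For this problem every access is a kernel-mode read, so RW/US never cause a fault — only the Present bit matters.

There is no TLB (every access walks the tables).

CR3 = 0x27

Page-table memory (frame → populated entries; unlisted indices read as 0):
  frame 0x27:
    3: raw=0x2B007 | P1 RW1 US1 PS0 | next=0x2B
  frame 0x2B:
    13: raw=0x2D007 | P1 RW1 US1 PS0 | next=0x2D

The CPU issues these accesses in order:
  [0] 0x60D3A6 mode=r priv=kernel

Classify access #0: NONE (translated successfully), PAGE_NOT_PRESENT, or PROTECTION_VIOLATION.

Trace:
#0 VA=0x60D3A6 (r,kernel):
  L0: frame=0x27 idx=3 entry=0x2B007 [P=1 RW=1 US=1 PS=0]
  L1: frame=0x2B idx=13 entry=0x2D007 [P=1 RW=1 US=1 PS=0]
  → PA=0x2D3A6  (2 entries read)

Access #0 fault: NONE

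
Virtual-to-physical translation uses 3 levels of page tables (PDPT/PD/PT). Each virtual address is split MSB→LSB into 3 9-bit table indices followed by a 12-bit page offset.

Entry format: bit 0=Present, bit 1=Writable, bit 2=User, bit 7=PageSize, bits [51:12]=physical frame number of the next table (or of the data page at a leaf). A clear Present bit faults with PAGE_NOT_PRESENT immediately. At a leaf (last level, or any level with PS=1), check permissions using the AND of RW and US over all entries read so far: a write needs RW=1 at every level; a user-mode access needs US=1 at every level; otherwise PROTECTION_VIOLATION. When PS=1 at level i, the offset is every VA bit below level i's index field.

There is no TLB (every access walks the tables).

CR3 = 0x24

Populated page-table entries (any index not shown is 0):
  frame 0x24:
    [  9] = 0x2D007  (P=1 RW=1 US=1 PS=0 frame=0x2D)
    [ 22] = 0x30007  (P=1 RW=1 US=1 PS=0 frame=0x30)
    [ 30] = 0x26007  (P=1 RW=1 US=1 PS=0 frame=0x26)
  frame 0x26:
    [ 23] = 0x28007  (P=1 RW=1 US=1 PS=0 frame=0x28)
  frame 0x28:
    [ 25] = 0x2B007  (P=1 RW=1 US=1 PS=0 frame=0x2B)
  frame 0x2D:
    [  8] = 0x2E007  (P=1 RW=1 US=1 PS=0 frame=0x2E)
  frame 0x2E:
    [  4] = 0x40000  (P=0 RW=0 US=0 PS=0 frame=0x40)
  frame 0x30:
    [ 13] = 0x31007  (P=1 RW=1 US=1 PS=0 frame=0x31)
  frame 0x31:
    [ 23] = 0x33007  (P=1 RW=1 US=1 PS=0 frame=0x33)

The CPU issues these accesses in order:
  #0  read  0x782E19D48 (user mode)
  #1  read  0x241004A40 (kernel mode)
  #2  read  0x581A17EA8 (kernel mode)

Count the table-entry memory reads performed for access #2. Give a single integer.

Walk each access:
#0 VA=0x782E19D48 (r,user):
  L0 @0x24[30] → 0x26007  P=1,RW=1,US=1,PS=0
  L1 @0x26[23] → 0x28007  P=1,RW=1,US=1,PS=0
  L2 @0x28[25] → 0x2B007  P=1,RW=1,US=1,PS=0
  ⇒ phys 0x2BD48  [3 reads]
#1 VA=0x241004A40 (r,kernel):
  L0 @0x24[9] → 0x2D007  P=1,RW=1,US=1,PS=0
  L1 @0x2D[8] → 0x2E007  P=1,RW=1,US=1,PS=0
  L2 @0x2E[4] → 0x40000  P=0,RW=0,US=0,PS=0
  → PAGE_NOT_PRESENT  (3 entries read)
#2 VA=0x581A17EA8 (r,kernel):
  L0 @0x24[22] → 0x30007  P=1,RW=1,US=1,PS=0
  L1 @0x30[13] → 0x31007  P=1,RW=1,US=1,PS=0
  L2 @0x31[23] → 0x33007  P=1,RW=1,US=1,PS=0
  ⇒ phys 0x33EA8  [3 reads]

Entries read for #2: 3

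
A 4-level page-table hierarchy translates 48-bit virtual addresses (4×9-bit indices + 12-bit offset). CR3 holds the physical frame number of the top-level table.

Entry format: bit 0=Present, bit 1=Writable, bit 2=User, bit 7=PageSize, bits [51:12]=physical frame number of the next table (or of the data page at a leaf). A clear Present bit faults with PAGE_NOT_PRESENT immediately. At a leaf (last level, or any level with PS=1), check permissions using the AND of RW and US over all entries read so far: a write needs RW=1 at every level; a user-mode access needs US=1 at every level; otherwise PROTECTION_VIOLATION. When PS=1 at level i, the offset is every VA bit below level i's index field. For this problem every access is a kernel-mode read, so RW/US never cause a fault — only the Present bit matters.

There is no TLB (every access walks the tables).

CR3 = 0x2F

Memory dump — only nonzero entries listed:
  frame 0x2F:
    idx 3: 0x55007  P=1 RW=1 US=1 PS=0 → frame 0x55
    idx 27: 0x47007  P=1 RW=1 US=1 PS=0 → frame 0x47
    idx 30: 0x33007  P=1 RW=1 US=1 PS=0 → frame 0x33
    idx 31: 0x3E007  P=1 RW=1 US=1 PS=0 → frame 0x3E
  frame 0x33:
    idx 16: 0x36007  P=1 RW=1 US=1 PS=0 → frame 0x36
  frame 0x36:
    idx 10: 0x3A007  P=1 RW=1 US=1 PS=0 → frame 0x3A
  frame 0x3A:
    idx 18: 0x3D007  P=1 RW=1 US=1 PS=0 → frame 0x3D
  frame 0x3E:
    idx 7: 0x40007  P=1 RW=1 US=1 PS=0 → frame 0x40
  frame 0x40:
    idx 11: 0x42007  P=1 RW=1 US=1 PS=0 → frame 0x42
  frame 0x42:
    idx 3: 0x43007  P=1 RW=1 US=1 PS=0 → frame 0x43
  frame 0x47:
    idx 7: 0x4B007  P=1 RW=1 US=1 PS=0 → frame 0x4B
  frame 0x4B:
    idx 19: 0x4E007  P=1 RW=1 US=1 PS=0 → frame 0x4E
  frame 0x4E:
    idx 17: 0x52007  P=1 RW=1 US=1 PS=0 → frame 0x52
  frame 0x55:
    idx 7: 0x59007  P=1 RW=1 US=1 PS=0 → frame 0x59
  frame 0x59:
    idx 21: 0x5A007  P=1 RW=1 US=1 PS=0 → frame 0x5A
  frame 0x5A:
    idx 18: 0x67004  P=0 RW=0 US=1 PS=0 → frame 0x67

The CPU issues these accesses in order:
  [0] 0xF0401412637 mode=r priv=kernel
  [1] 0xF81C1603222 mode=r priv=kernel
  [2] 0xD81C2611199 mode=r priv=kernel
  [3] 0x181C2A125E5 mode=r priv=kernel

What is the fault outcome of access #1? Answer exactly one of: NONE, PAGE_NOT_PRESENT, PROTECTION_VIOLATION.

Walk each access:
#0 VA=0xF0401412637 (r,kernel):
  L0: frame=0x2F idx=30 entry=0x33007 [P=1 RW=1 US=1 PS=0]
  L1: frame=0x33 idx=16 entry=0x36007 [P=1 RW=1 US=1 PS=0]
  L2: frame=0x36 idx=10 entry=0x3A007 [P=1 RW=1 US=1 PS=0]
  L3: frame=0x3A idx=18 entry=0x3D007 [P=1 RW=1 US=1 PS=0]
  ⇒ phys 0x3D637  [4 reads]
#1 VA=0xF81C1603222 (r,kernel):
  L0: frame=0x2F idx=31 entry=0x3E007 [P=1 RW=1 US=1 PS=0]
  L1: frame=0x3E idx=7 entry=0x40007 [P=1 RW=1 US=1 PS=0]
  L2: frame=0x40 idx=11 entry=0x42007 [P=1 RW=1 US=1 PS=0]
  L3: frame=0x42 idx=3 entry=0x43007 [P=1 RW=1 US=1 PS=0]
  ⇒ phys 0x43222  [4 reads]
#2 VA=0xD81C2611199 (r,kernel):
  L0: frame=0x2F idx=27 entry=0x47007 [P=1 RW=1 US=1 PS=0]
  L1: frame=0x47 idx=7 entry=0x4B007 [P=1 RW=1 US=1 PS=0]
  L2: frame=0x4B idx=19 entry=0x4E007 [P=1 RW=1 US=1 PS=0]
  L3: frame=0x4E idx=17 entry=0x52007 [P=1 RW=1 US=1 PS=0]
  ⇒ phys 0x52199  [4 reads]
#3 VA=0x181C2A125E5 (r,kernel):
  L0: frame=0x2F idx=3 entry=0x55007 [P=1 RW=1 US=1 PS=0]
  L1: frame=0x55 idx=7 entry=0x59007 [P=1 RW=1 US=1 PS=0]
  L2: frame=0x59 idx=21 entry=0x5A007 [P=1 RW=1 US=1 PS=0]
  L3: frame=0x5A idx=18 entry=0x67004 [P=0 RW=0 US=1 PS=0]
  ✗ PAGE_NOT_PRESENT  [4 reads]

Access #1 fault: NONE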